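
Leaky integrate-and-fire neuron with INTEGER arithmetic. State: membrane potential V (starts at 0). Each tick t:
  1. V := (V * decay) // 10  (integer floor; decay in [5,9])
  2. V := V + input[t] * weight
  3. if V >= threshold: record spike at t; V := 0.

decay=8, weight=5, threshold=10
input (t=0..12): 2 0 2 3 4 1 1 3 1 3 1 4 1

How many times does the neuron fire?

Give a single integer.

Answer: 7

Derivation:
t=0: input=2 -> V=0 FIRE
t=1: input=0 -> V=0
t=2: input=2 -> V=0 FIRE
t=3: input=3 -> V=0 FIRE
t=4: input=4 -> V=0 FIRE
t=5: input=1 -> V=5
t=6: input=1 -> V=9
t=7: input=3 -> V=0 FIRE
t=8: input=1 -> V=5
t=9: input=3 -> V=0 FIRE
t=10: input=1 -> V=5
t=11: input=4 -> V=0 FIRE
t=12: input=1 -> V=5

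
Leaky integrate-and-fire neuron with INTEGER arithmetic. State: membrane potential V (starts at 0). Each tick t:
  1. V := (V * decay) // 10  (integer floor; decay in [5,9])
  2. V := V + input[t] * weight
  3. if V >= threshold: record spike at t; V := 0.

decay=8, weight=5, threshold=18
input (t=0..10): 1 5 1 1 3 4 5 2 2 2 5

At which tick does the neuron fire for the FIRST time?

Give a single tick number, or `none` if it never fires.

t=0: input=1 -> V=5
t=1: input=5 -> V=0 FIRE
t=2: input=1 -> V=5
t=3: input=1 -> V=9
t=4: input=3 -> V=0 FIRE
t=5: input=4 -> V=0 FIRE
t=6: input=5 -> V=0 FIRE
t=7: input=2 -> V=10
t=8: input=2 -> V=0 FIRE
t=9: input=2 -> V=10
t=10: input=5 -> V=0 FIRE

Answer: 1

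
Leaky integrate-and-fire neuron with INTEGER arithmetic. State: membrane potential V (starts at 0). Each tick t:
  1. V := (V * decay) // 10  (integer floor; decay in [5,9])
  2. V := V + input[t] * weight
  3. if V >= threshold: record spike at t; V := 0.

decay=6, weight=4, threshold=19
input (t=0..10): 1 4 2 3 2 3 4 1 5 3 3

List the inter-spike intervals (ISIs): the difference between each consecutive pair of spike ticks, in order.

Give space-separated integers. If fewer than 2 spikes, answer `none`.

Answer: 3 2 2

Derivation:
t=0: input=1 -> V=4
t=1: input=4 -> V=18
t=2: input=2 -> V=18
t=3: input=3 -> V=0 FIRE
t=4: input=2 -> V=8
t=5: input=3 -> V=16
t=6: input=4 -> V=0 FIRE
t=7: input=1 -> V=4
t=8: input=5 -> V=0 FIRE
t=9: input=3 -> V=12
t=10: input=3 -> V=0 FIRE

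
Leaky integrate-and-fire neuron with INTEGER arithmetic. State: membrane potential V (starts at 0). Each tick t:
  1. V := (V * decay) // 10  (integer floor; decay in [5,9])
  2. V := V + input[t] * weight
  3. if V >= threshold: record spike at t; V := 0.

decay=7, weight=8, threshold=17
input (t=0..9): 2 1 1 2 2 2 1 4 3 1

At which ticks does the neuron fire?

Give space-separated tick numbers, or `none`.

Answer: 1 3 5 7 8

Derivation:
t=0: input=2 -> V=16
t=1: input=1 -> V=0 FIRE
t=2: input=1 -> V=8
t=3: input=2 -> V=0 FIRE
t=4: input=2 -> V=16
t=5: input=2 -> V=0 FIRE
t=6: input=1 -> V=8
t=7: input=4 -> V=0 FIRE
t=8: input=3 -> V=0 FIRE
t=9: input=1 -> V=8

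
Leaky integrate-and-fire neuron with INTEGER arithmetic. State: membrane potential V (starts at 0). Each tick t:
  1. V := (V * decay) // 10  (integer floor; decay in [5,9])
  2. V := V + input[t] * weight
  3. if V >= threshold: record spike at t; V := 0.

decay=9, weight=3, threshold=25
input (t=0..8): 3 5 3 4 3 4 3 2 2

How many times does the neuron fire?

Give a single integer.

Answer: 2

Derivation:
t=0: input=3 -> V=9
t=1: input=5 -> V=23
t=2: input=3 -> V=0 FIRE
t=3: input=4 -> V=12
t=4: input=3 -> V=19
t=5: input=4 -> V=0 FIRE
t=6: input=3 -> V=9
t=7: input=2 -> V=14
t=8: input=2 -> V=18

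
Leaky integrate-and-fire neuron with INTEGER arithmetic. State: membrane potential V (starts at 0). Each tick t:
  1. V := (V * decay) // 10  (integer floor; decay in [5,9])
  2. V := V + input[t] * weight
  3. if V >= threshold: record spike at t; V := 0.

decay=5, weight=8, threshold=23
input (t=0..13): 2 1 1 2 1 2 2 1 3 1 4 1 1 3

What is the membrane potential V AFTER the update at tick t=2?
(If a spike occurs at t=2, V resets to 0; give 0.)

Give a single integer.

t=0: input=2 -> V=16
t=1: input=1 -> V=16
t=2: input=1 -> V=16
t=3: input=2 -> V=0 FIRE
t=4: input=1 -> V=8
t=5: input=2 -> V=20
t=6: input=2 -> V=0 FIRE
t=7: input=1 -> V=8
t=8: input=3 -> V=0 FIRE
t=9: input=1 -> V=8
t=10: input=4 -> V=0 FIRE
t=11: input=1 -> V=8
t=12: input=1 -> V=12
t=13: input=3 -> V=0 FIRE

Answer: 16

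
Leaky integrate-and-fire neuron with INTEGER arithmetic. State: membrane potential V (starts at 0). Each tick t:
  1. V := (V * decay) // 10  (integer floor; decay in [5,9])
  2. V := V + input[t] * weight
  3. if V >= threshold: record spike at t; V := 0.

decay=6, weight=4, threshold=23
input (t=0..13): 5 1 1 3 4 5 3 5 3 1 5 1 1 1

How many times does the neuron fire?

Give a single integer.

Answer: 3

Derivation:
t=0: input=5 -> V=20
t=1: input=1 -> V=16
t=2: input=1 -> V=13
t=3: input=3 -> V=19
t=4: input=4 -> V=0 FIRE
t=5: input=5 -> V=20
t=6: input=3 -> V=0 FIRE
t=7: input=5 -> V=20
t=8: input=3 -> V=0 FIRE
t=9: input=1 -> V=4
t=10: input=5 -> V=22
t=11: input=1 -> V=17
t=12: input=1 -> V=14
t=13: input=1 -> V=12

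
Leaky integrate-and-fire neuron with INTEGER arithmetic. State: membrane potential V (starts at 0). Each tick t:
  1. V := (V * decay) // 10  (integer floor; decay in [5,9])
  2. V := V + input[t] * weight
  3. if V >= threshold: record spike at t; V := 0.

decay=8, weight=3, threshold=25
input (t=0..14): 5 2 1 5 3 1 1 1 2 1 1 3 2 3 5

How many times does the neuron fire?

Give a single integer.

t=0: input=5 -> V=15
t=1: input=2 -> V=18
t=2: input=1 -> V=17
t=3: input=5 -> V=0 FIRE
t=4: input=3 -> V=9
t=5: input=1 -> V=10
t=6: input=1 -> V=11
t=7: input=1 -> V=11
t=8: input=2 -> V=14
t=9: input=1 -> V=14
t=10: input=1 -> V=14
t=11: input=3 -> V=20
t=12: input=2 -> V=22
t=13: input=3 -> V=0 FIRE
t=14: input=5 -> V=15

Answer: 2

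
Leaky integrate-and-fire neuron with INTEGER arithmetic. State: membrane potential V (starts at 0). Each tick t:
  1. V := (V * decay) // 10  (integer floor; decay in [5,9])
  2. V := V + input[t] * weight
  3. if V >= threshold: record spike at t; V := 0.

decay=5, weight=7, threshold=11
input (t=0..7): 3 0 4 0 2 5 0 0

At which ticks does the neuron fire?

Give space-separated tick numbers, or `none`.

t=0: input=3 -> V=0 FIRE
t=1: input=0 -> V=0
t=2: input=4 -> V=0 FIRE
t=3: input=0 -> V=0
t=4: input=2 -> V=0 FIRE
t=5: input=5 -> V=0 FIRE
t=6: input=0 -> V=0
t=7: input=0 -> V=0

Answer: 0 2 4 5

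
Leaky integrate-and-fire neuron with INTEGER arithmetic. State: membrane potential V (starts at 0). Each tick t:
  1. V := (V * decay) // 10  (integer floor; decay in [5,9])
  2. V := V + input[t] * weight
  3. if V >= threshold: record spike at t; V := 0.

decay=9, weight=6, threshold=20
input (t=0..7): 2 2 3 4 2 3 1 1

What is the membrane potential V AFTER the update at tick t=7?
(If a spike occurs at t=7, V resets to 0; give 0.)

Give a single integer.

Answer: 11

Derivation:
t=0: input=2 -> V=12
t=1: input=2 -> V=0 FIRE
t=2: input=3 -> V=18
t=3: input=4 -> V=0 FIRE
t=4: input=2 -> V=12
t=5: input=3 -> V=0 FIRE
t=6: input=1 -> V=6
t=7: input=1 -> V=11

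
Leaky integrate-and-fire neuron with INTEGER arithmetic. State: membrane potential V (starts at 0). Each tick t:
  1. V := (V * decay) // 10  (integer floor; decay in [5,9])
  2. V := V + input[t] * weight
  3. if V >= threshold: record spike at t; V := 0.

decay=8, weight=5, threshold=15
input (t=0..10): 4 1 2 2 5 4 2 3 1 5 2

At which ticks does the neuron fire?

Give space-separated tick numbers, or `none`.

Answer: 0 3 4 5 7 9

Derivation:
t=0: input=4 -> V=0 FIRE
t=1: input=1 -> V=5
t=2: input=2 -> V=14
t=3: input=2 -> V=0 FIRE
t=4: input=5 -> V=0 FIRE
t=5: input=4 -> V=0 FIRE
t=6: input=2 -> V=10
t=7: input=3 -> V=0 FIRE
t=8: input=1 -> V=5
t=9: input=5 -> V=0 FIRE
t=10: input=2 -> V=10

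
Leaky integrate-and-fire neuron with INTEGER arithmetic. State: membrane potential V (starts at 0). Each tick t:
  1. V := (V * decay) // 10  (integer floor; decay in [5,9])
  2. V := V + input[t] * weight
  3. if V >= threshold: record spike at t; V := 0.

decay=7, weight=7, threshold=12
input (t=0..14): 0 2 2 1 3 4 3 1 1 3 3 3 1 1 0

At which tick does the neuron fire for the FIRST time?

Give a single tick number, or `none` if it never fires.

t=0: input=0 -> V=0
t=1: input=2 -> V=0 FIRE
t=2: input=2 -> V=0 FIRE
t=3: input=1 -> V=7
t=4: input=3 -> V=0 FIRE
t=5: input=4 -> V=0 FIRE
t=6: input=3 -> V=0 FIRE
t=7: input=1 -> V=7
t=8: input=1 -> V=11
t=9: input=3 -> V=0 FIRE
t=10: input=3 -> V=0 FIRE
t=11: input=3 -> V=0 FIRE
t=12: input=1 -> V=7
t=13: input=1 -> V=11
t=14: input=0 -> V=7

Answer: 1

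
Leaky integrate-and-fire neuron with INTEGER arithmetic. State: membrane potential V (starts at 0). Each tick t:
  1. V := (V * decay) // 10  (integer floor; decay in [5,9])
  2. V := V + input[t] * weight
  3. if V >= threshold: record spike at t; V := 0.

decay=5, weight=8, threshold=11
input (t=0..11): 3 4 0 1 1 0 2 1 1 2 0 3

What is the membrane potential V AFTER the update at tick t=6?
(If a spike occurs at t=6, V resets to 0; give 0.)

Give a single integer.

Answer: 0

Derivation:
t=0: input=3 -> V=0 FIRE
t=1: input=4 -> V=0 FIRE
t=2: input=0 -> V=0
t=3: input=1 -> V=8
t=4: input=1 -> V=0 FIRE
t=5: input=0 -> V=0
t=6: input=2 -> V=0 FIRE
t=7: input=1 -> V=8
t=8: input=1 -> V=0 FIRE
t=9: input=2 -> V=0 FIRE
t=10: input=0 -> V=0
t=11: input=3 -> V=0 FIRE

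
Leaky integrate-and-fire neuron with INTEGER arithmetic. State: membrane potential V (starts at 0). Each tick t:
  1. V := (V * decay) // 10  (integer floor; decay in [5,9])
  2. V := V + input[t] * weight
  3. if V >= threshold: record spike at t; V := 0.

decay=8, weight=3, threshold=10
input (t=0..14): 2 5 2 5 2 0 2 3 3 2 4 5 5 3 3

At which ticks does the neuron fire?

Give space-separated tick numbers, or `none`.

t=0: input=2 -> V=6
t=1: input=5 -> V=0 FIRE
t=2: input=2 -> V=6
t=3: input=5 -> V=0 FIRE
t=4: input=2 -> V=6
t=5: input=0 -> V=4
t=6: input=2 -> V=9
t=7: input=3 -> V=0 FIRE
t=8: input=3 -> V=9
t=9: input=2 -> V=0 FIRE
t=10: input=4 -> V=0 FIRE
t=11: input=5 -> V=0 FIRE
t=12: input=5 -> V=0 FIRE
t=13: input=3 -> V=9
t=14: input=3 -> V=0 FIRE

Answer: 1 3 7 9 10 11 12 14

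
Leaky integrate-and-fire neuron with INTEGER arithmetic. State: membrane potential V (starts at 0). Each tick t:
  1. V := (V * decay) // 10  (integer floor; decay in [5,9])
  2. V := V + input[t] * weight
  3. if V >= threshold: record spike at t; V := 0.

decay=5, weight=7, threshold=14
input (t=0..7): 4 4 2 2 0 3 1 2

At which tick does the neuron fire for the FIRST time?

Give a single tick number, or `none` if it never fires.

t=0: input=4 -> V=0 FIRE
t=1: input=4 -> V=0 FIRE
t=2: input=2 -> V=0 FIRE
t=3: input=2 -> V=0 FIRE
t=4: input=0 -> V=0
t=5: input=3 -> V=0 FIRE
t=6: input=1 -> V=7
t=7: input=2 -> V=0 FIRE

Answer: 0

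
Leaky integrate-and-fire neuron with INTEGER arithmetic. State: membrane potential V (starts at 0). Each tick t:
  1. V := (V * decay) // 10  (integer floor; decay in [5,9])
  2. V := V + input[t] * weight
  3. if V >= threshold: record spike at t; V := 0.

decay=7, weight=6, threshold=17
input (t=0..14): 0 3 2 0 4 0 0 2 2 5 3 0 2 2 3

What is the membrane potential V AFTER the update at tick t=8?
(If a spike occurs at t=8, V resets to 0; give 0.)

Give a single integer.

Answer: 0

Derivation:
t=0: input=0 -> V=0
t=1: input=3 -> V=0 FIRE
t=2: input=2 -> V=12
t=3: input=0 -> V=8
t=4: input=4 -> V=0 FIRE
t=5: input=0 -> V=0
t=6: input=0 -> V=0
t=7: input=2 -> V=12
t=8: input=2 -> V=0 FIRE
t=9: input=5 -> V=0 FIRE
t=10: input=3 -> V=0 FIRE
t=11: input=0 -> V=0
t=12: input=2 -> V=12
t=13: input=2 -> V=0 FIRE
t=14: input=3 -> V=0 FIRE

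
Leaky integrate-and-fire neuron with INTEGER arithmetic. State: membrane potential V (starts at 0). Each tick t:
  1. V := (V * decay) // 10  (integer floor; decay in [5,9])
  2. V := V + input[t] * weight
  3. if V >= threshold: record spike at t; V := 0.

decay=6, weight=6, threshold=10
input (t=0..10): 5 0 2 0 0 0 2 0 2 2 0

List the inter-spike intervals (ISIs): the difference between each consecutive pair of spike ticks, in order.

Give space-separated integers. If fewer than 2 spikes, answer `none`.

Answer: 2 4 2 1

Derivation:
t=0: input=5 -> V=0 FIRE
t=1: input=0 -> V=0
t=2: input=2 -> V=0 FIRE
t=3: input=0 -> V=0
t=4: input=0 -> V=0
t=5: input=0 -> V=0
t=6: input=2 -> V=0 FIRE
t=7: input=0 -> V=0
t=8: input=2 -> V=0 FIRE
t=9: input=2 -> V=0 FIRE
t=10: input=0 -> V=0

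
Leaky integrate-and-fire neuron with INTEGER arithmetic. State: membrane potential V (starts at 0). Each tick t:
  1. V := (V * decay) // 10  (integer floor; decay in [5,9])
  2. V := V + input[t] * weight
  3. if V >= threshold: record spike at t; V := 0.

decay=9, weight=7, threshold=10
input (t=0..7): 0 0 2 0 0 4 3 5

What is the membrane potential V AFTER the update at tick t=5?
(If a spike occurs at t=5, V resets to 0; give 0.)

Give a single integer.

Answer: 0

Derivation:
t=0: input=0 -> V=0
t=1: input=0 -> V=0
t=2: input=2 -> V=0 FIRE
t=3: input=0 -> V=0
t=4: input=0 -> V=0
t=5: input=4 -> V=0 FIRE
t=6: input=3 -> V=0 FIRE
t=7: input=5 -> V=0 FIRE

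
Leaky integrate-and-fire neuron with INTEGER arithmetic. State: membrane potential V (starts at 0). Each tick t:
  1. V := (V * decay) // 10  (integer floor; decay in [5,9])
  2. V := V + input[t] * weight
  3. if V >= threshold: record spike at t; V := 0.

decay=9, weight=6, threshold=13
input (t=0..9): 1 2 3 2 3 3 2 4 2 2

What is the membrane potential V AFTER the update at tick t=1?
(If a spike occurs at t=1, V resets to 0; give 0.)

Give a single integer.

Answer: 0

Derivation:
t=0: input=1 -> V=6
t=1: input=2 -> V=0 FIRE
t=2: input=3 -> V=0 FIRE
t=3: input=2 -> V=12
t=4: input=3 -> V=0 FIRE
t=5: input=3 -> V=0 FIRE
t=6: input=2 -> V=12
t=7: input=4 -> V=0 FIRE
t=8: input=2 -> V=12
t=9: input=2 -> V=0 FIRE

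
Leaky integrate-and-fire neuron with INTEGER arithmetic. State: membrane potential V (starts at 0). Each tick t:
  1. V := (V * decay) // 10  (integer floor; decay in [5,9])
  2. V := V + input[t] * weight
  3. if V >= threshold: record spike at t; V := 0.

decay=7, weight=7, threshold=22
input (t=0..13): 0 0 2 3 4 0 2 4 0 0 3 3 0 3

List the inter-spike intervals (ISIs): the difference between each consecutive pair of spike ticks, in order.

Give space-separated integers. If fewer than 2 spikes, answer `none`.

Answer: 1 3 4

Derivation:
t=0: input=0 -> V=0
t=1: input=0 -> V=0
t=2: input=2 -> V=14
t=3: input=3 -> V=0 FIRE
t=4: input=4 -> V=0 FIRE
t=5: input=0 -> V=0
t=6: input=2 -> V=14
t=7: input=4 -> V=0 FIRE
t=8: input=0 -> V=0
t=9: input=0 -> V=0
t=10: input=3 -> V=21
t=11: input=3 -> V=0 FIRE
t=12: input=0 -> V=0
t=13: input=3 -> V=21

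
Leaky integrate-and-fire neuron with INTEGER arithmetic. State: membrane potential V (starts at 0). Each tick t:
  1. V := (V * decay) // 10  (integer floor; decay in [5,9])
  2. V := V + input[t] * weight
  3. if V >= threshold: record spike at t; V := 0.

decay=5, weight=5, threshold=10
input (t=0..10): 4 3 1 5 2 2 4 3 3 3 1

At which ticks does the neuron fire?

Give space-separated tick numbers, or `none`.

Answer: 0 1 3 4 5 6 7 8 9

Derivation:
t=0: input=4 -> V=0 FIRE
t=1: input=3 -> V=0 FIRE
t=2: input=1 -> V=5
t=3: input=5 -> V=0 FIRE
t=4: input=2 -> V=0 FIRE
t=5: input=2 -> V=0 FIRE
t=6: input=4 -> V=0 FIRE
t=7: input=3 -> V=0 FIRE
t=8: input=3 -> V=0 FIRE
t=9: input=3 -> V=0 FIRE
t=10: input=1 -> V=5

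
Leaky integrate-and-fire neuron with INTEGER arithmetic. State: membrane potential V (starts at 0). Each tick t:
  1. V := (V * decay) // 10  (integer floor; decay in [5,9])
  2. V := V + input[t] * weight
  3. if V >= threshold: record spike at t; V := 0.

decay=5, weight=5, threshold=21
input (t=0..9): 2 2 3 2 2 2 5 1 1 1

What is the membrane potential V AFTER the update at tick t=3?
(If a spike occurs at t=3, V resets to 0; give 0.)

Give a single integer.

t=0: input=2 -> V=10
t=1: input=2 -> V=15
t=2: input=3 -> V=0 FIRE
t=3: input=2 -> V=10
t=4: input=2 -> V=15
t=5: input=2 -> V=17
t=6: input=5 -> V=0 FIRE
t=7: input=1 -> V=5
t=8: input=1 -> V=7
t=9: input=1 -> V=8

Answer: 10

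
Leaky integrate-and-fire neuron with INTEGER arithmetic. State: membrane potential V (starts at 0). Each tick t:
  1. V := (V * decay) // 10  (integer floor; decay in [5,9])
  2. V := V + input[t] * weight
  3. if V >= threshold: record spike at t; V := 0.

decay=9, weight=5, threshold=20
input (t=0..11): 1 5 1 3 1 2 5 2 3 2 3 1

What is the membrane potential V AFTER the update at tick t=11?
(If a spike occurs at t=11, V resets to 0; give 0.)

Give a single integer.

t=0: input=1 -> V=5
t=1: input=5 -> V=0 FIRE
t=2: input=1 -> V=5
t=3: input=3 -> V=19
t=4: input=1 -> V=0 FIRE
t=5: input=2 -> V=10
t=6: input=5 -> V=0 FIRE
t=7: input=2 -> V=10
t=8: input=3 -> V=0 FIRE
t=9: input=2 -> V=10
t=10: input=3 -> V=0 FIRE
t=11: input=1 -> V=5

Answer: 5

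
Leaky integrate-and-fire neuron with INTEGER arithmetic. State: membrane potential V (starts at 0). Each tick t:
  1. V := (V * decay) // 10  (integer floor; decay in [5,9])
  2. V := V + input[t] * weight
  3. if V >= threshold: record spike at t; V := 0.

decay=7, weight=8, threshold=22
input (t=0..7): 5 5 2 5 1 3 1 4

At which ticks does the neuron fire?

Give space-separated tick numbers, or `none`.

Answer: 0 1 3 5 7

Derivation:
t=0: input=5 -> V=0 FIRE
t=1: input=5 -> V=0 FIRE
t=2: input=2 -> V=16
t=3: input=5 -> V=0 FIRE
t=4: input=1 -> V=8
t=5: input=3 -> V=0 FIRE
t=6: input=1 -> V=8
t=7: input=4 -> V=0 FIRE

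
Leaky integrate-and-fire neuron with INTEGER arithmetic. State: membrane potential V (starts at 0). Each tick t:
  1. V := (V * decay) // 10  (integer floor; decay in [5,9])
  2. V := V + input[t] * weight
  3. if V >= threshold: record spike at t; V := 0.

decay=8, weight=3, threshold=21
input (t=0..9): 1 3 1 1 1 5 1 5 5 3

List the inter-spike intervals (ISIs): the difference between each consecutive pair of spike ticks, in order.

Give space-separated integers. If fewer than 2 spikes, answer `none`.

Answer: 3

Derivation:
t=0: input=1 -> V=3
t=1: input=3 -> V=11
t=2: input=1 -> V=11
t=3: input=1 -> V=11
t=4: input=1 -> V=11
t=5: input=5 -> V=0 FIRE
t=6: input=1 -> V=3
t=7: input=5 -> V=17
t=8: input=5 -> V=0 FIRE
t=9: input=3 -> V=9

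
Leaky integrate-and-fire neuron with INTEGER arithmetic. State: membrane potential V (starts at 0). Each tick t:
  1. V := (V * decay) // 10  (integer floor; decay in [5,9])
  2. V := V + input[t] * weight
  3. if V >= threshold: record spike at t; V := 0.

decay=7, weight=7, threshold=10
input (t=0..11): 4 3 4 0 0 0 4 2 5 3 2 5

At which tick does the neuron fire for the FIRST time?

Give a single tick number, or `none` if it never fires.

t=0: input=4 -> V=0 FIRE
t=1: input=3 -> V=0 FIRE
t=2: input=4 -> V=0 FIRE
t=3: input=0 -> V=0
t=4: input=0 -> V=0
t=5: input=0 -> V=0
t=6: input=4 -> V=0 FIRE
t=7: input=2 -> V=0 FIRE
t=8: input=5 -> V=0 FIRE
t=9: input=3 -> V=0 FIRE
t=10: input=2 -> V=0 FIRE
t=11: input=5 -> V=0 FIRE

Answer: 0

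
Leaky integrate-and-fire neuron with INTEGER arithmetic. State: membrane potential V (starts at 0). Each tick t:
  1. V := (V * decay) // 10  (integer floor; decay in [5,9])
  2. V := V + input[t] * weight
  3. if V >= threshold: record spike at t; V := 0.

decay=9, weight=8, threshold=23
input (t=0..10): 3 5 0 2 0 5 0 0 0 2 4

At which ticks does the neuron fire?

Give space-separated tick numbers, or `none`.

t=0: input=3 -> V=0 FIRE
t=1: input=5 -> V=0 FIRE
t=2: input=0 -> V=0
t=3: input=2 -> V=16
t=4: input=0 -> V=14
t=5: input=5 -> V=0 FIRE
t=6: input=0 -> V=0
t=7: input=0 -> V=0
t=8: input=0 -> V=0
t=9: input=2 -> V=16
t=10: input=4 -> V=0 FIRE

Answer: 0 1 5 10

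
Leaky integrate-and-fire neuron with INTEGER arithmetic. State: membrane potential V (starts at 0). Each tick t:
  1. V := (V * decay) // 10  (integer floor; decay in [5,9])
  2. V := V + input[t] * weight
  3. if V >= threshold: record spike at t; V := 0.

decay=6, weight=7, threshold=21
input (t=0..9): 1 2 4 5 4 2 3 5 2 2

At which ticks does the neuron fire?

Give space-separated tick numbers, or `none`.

Answer: 2 3 4 6 7 9

Derivation:
t=0: input=1 -> V=7
t=1: input=2 -> V=18
t=2: input=4 -> V=0 FIRE
t=3: input=5 -> V=0 FIRE
t=4: input=4 -> V=0 FIRE
t=5: input=2 -> V=14
t=6: input=3 -> V=0 FIRE
t=7: input=5 -> V=0 FIRE
t=8: input=2 -> V=14
t=9: input=2 -> V=0 FIRE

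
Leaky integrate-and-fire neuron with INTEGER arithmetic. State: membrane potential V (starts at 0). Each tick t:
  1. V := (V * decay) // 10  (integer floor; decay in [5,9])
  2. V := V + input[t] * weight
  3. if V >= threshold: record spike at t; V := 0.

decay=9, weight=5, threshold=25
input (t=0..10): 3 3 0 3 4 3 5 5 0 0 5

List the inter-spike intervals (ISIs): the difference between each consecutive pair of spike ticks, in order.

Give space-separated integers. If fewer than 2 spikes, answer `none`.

t=0: input=3 -> V=15
t=1: input=3 -> V=0 FIRE
t=2: input=0 -> V=0
t=3: input=3 -> V=15
t=4: input=4 -> V=0 FIRE
t=5: input=3 -> V=15
t=6: input=5 -> V=0 FIRE
t=7: input=5 -> V=0 FIRE
t=8: input=0 -> V=0
t=9: input=0 -> V=0
t=10: input=5 -> V=0 FIRE

Answer: 3 2 1 3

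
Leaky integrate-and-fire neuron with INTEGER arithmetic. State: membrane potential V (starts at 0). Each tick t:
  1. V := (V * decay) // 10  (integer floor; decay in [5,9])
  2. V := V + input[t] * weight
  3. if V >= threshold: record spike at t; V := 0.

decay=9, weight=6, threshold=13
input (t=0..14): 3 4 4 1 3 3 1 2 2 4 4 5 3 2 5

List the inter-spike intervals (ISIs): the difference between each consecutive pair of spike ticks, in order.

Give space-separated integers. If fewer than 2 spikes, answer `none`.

Answer: 1 1 2 1 2 2 1 1 1 2

Derivation:
t=0: input=3 -> V=0 FIRE
t=1: input=4 -> V=0 FIRE
t=2: input=4 -> V=0 FIRE
t=3: input=1 -> V=6
t=4: input=3 -> V=0 FIRE
t=5: input=3 -> V=0 FIRE
t=6: input=1 -> V=6
t=7: input=2 -> V=0 FIRE
t=8: input=2 -> V=12
t=9: input=4 -> V=0 FIRE
t=10: input=4 -> V=0 FIRE
t=11: input=5 -> V=0 FIRE
t=12: input=3 -> V=0 FIRE
t=13: input=2 -> V=12
t=14: input=5 -> V=0 FIRE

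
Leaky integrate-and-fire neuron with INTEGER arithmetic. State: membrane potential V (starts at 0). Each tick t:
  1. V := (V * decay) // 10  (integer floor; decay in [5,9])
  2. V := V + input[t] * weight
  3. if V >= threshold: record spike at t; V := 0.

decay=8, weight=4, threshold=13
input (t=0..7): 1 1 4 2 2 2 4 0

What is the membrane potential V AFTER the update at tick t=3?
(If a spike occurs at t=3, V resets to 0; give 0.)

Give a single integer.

Answer: 8

Derivation:
t=0: input=1 -> V=4
t=1: input=1 -> V=7
t=2: input=4 -> V=0 FIRE
t=3: input=2 -> V=8
t=4: input=2 -> V=0 FIRE
t=5: input=2 -> V=8
t=6: input=4 -> V=0 FIRE
t=7: input=0 -> V=0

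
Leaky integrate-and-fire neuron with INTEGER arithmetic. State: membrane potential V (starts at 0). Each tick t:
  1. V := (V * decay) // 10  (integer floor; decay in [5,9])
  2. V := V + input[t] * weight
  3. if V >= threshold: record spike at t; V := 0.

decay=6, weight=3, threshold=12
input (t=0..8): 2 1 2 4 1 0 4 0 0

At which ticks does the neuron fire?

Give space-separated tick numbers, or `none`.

t=0: input=2 -> V=6
t=1: input=1 -> V=6
t=2: input=2 -> V=9
t=3: input=4 -> V=0 FIRE
t=4: input=1 -> V=3
t=5: input=0 -> V=1
t=6: input=4 -> V=0 FIRE
t=7: input=0 -> V=0
t=8: input=0 -> V=0

Answer: 3 6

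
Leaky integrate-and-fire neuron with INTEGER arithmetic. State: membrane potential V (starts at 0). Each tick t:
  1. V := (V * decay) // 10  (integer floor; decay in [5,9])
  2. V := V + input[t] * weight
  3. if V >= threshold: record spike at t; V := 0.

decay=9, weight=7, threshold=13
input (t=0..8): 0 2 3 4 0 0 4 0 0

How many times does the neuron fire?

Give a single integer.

Answer: 4

Derivation:
t=0: input=0 -> V=0
t=1: input=2 -> V=0 FIRE
t=2: input=3 -> V=0 FIRE
t=3: input=4 -> V=0 FIRE
t=4: input=0 -> V=0
t=5: input=0 -> V=0
t=6: input=4 -> V=0 FIRE
t=7: input=0 -> V=0
t=8: input=0 -> V=0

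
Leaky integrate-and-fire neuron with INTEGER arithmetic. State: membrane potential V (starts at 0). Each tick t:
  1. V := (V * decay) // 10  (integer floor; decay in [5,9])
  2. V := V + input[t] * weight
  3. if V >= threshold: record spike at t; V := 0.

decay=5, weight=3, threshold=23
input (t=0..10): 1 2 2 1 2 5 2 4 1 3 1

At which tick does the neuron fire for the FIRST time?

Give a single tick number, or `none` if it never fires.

t=0: input=1 -> V=3
t=1: input=2 -> V=7
t=2: input=2 -> V=9
t=3: input=1 -> V=7
t=4: input=2 -> V=9
t=5: input=5 -> V=19
t=6: input=2 -> V=15
t=7: input=4 -> V=19
t=8: input=1 -> V=12
t=9: input=3 -> V=15
t=10: input=1 -> V=10

Answer: none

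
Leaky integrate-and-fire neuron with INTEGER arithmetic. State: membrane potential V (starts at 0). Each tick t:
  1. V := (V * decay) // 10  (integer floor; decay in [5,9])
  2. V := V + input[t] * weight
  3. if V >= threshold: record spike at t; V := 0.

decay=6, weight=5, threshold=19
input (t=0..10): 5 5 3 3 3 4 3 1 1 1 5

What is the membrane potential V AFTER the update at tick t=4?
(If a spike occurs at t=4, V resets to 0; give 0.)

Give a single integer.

Answer: 15

Derivation:
t=0: input=5 -> V=0 FIRE
t=1: input=5 -> V=0 FIRE
t=2: input=3 -> V=15
t=3: input=3 -> V=0 FIRE
t=4: input=3 -> V=15
t=5: input=4 -> V=0 FIRE
t=6: input=3 -> V=15
t=7: input=1 -> V=14
t=8: input=1 -> V=13
t=9: input=1 -> V=12
t=10: input=5 -> V=0 FIRE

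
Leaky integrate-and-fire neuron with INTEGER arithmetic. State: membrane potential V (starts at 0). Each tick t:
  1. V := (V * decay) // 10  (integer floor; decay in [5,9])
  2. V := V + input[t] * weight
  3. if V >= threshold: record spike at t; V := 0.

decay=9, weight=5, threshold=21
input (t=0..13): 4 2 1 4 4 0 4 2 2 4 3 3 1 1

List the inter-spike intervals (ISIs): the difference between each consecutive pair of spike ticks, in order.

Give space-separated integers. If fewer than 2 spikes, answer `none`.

Answer: 2 3 3 2

Derivation:
t=0: input=4 -> V=20
t=1: input=2 -> V=0 FIRE
t=2: input=1 -> V=5
t=3: input=4 -> V=0 FIRE
t=4: input=4 -> V=20
t=5: input=0 -> V=18
t=6: input=4 -> V=0 FIRE
t=7: input=2 -> V=10
t=8: input=2 -> V=19
t=9: input=4 -> V=0 FIRE
t=10: input=3 -> V=15
t=11: input=3 -> V=0 FIRE
t=12: input=1 -> V=5
t=13: input=1 -> V=9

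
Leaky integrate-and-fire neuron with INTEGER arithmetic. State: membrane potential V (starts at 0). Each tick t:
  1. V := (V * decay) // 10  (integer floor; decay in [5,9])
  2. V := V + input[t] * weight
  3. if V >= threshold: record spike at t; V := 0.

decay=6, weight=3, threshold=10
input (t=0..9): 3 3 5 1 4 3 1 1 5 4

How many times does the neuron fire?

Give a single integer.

t=0: input=3 -> V=9
t=1: input=3 -> V=0 FIRE
t=2: input=5 -> V=0 FIRE
t=3: input=1 -> V=3
t=4: input=4 -> V=0 FIRE
t=5: input=3 -> V=9
t=6: input=1 -> V=8
t=7: input=1 -> V=7
t=8: input=5 -> V=0 FIRE
t=9: input=4 -> V=0 FIRE

Answer: 5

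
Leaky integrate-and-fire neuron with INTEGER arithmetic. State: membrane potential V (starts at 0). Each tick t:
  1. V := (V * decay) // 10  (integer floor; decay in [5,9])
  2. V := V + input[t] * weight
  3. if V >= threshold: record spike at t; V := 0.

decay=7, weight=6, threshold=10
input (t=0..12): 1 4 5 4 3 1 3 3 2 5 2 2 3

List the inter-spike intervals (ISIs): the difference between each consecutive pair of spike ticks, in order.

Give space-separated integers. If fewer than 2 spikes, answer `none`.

Answer: 1 1 1 2 1 1 1 1 1 1

Derivation:
t=0: input=1 -> V=6
t=1: input=4 -> V=0 FIRE
t=2: input=5 -> V=0 FIRE
t=3: input=4 -> V=0 FIRE
t=4: input=3 -> V=0 FIRE
t=5: input=1 -> V=6
t=6: input=3 -> V=0 FIRE
t=7: input=3 -> V=0 FIRE
t=8: input=2 -> V=0 FIRE
t=9: input=5 -> V=0 FIRE
t=10: input=2 -> V=0 FIRE
t=11: input=2 -> V=0 FIRE
t=12: input=3 -> V=0 FIRE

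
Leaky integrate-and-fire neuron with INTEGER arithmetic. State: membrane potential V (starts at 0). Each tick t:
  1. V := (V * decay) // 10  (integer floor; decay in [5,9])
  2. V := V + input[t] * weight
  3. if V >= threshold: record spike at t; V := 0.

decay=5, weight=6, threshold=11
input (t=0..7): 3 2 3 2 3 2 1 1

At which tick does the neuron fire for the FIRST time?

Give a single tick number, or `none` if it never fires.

t=0: input=3 -> V=0 FIRE
t=1: input=2 -> V=0 FIRE
t=2: input=3 -> V=0 FIRE
t=3: input=2 -> V=0 FIRE
t=4: input=3 -> V=0 FIRE
t=5: input=2 -> V=0 FIRE
t=6: input=1 -> V=6
t=7: input=1 -> V=9

Answer: 0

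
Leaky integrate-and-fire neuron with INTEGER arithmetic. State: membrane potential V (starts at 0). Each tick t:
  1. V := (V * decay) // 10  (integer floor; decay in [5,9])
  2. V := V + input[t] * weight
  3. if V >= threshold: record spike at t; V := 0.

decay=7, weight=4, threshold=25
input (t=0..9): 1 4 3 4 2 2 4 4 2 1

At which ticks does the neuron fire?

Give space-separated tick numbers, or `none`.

Answer: 3 6

Derivation:
t=0: input=1 -> V=4
t=1: input=4 -> V=18
t=2: input=3 -> V=24
t=3: input=4 -> V=0 FIRE
t=4: input=2 -> V=8
t=5: input=2 -> V=13
t=6: input=4 -> V=0 FIRE
t=7: input=4 -> V=16
t=8: input=2 -> V=19
t=9: input=1 -> V=17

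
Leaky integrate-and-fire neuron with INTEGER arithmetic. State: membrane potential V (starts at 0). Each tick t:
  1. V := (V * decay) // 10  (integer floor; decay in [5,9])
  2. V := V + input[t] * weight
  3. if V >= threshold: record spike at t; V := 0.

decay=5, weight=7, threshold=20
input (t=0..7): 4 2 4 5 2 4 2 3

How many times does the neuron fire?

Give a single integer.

Answer: 5

Derivation:
t=0: input=4 -> V=0 FIRE
t=1: input=2 -> V=14
t=2: input=4 -> V=0 FIRE
t=3: input=5 -> V=0 FIRE
t=4: input=2 -> V=14
t=5: input=4 -> V=0 FIRE
t=6: input=2 -> V=14
t=7: input=3 -> V=0 FIRE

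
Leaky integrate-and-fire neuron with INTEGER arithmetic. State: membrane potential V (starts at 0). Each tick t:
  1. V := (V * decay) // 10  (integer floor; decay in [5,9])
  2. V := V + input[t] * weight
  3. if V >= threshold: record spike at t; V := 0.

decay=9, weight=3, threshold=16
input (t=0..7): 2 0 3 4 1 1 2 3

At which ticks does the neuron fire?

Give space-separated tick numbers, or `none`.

t=0: input=2 -> V=6
t=1: input=0 -> V=5
t=2: input=3 -> V=13
t=3: input=4 -> V=0 FIRE
t=4: input=1 -> V=3
t=5: input=1 -> V=5
t=6: input=2 -> V=10
t=7: input=3 -> V=0 FIRE

Answer: 3 7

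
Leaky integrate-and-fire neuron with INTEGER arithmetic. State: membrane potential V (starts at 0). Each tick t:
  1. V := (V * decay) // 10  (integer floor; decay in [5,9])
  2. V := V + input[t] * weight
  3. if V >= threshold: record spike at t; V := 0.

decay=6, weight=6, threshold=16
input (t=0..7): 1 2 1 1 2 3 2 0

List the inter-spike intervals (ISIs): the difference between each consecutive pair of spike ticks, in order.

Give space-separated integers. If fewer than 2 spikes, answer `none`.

t=0: input=1 -> V=6
t=1: input=2 -> V=15
t=2: input=1 -> V=15
t=3: input=1 -> V=15
t=4: input=2 -> V=0 FIRE
t=5: input=3 -> V=0 FIRE
t=6: input=2 -> V=12
t=7: input=0 -> V=7

Answer: 1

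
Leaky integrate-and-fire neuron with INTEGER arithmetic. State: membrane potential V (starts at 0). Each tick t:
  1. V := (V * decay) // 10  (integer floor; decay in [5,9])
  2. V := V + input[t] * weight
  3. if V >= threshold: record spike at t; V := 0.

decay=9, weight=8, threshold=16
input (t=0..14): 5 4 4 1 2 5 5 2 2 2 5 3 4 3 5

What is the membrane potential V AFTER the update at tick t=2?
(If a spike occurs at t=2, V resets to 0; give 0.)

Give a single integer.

Answer: 0

Derivation:
t=0: input=5 -> V=0 FIRE
t=1: input=4 -> V=0 FIRE
t=2: input=4 -> V=0 FIRE
t=3: input=1 -> V=8
t=4: input=2 -> V=0 FIRE
t=5: input=5 -> V=0 FIRE
t=6: input=5 -> V=0 FIRE
t=7: input=2 -> V=0 FIRE
t=8: input=2 -> V=0 FIRE
t=9: input=2 -> V=0 FIRE
t=10: input=5 -> V=0 FIRE
t=11: input=3 -> V=0 FIRE
t=12: input=4 -> V=0 FIRE
t=13: input=3 -> V=0 FIRE
t=14: input=5 -> V=0 FIRE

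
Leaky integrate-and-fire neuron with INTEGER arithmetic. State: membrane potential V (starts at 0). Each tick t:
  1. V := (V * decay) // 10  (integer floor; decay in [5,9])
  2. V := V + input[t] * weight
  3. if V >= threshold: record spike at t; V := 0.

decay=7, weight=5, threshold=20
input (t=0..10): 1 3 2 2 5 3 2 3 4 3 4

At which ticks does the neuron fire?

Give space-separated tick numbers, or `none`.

Answer: 2 4 6 8 10

Derivation:
t=0: input=1 -> V=5
t=1: input=3 -> V=18
t=2: input=2 -> V=0 FIRE
t=3: input=2 -> V=10
t=4: input=5 -> V=0 FIRE
t=5: input=3 -> V=15
t=6: input=2 -> V=0 FIRE
t=7: input=3 -> V=15
t=8: input=4 -> V=0 FIRE
t=9: input=3 -> V=15
t=10: input=4 -> V=0 FIRE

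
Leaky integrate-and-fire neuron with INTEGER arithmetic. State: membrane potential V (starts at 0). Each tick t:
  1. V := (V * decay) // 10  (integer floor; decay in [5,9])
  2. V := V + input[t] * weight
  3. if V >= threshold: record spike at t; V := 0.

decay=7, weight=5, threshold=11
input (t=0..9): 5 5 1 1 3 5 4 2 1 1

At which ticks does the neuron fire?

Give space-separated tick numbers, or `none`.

t=0: input=5 -> V=0 FIRE
t=1: input=5 -> V=0 FIRE
t=2: input=1 -> V=5
t=3: input=1 -> V=8
t=4: input=3 -> V=0 FIRE
t=5: input=5 -> V=0 FIRE
t=6: input=4 -> V=0 FIRE
t=7: input=2 -> V=10
t=8: input=1 -> V=0 FIRE
t=9: input=1 -> V=5

Answer: 0 1 4 5 6 8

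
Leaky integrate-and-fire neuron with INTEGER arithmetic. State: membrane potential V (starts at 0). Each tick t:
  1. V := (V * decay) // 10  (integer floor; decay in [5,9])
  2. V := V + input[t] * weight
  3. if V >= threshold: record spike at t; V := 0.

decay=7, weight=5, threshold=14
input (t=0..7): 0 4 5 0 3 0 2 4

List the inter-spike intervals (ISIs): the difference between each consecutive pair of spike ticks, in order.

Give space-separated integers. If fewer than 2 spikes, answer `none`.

Answer: 1 2 3

Derivation:
t=0: input=0 -> V=0
t=1: input=4 -> V=0 FIRE
t=2: input=5 -> V=0 FIRE
t=3: input=0 -> V=0
t=4: input=3 -> V=0 FIRE
t=5: input=0 -> V=0
t=6: input=2 -> V=10
t=7: input=4 -> V=0 FIRE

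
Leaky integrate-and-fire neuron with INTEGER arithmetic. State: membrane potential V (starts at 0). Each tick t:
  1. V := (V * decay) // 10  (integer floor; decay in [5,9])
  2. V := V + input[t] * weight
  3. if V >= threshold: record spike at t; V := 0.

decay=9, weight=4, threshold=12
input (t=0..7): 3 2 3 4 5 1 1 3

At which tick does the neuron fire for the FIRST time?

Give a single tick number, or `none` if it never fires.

Answer: 0

Derivation:
t=0: input=3 -> V=0 FIRE
t=1: input=2 -> V=8
t=2: input=3 -> V=0 FIRE
t=3: input=4 -> V=0 FIRE
t=4: input=5 -> V=0 FIRE
t=5: input=1 -> V=4
t=6: input=1 -> V=7
t=7: input=3 -> V=0 FIRE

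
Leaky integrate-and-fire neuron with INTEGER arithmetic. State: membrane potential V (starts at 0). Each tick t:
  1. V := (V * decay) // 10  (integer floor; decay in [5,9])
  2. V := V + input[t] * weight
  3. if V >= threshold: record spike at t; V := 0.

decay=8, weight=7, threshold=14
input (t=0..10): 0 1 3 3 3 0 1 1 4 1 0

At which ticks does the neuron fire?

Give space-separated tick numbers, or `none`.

Answer: 2 3 4 8

Derivation:
t=0: input=0 -> V=0
t=1: input=1 -> V=7
t=2: input=3 -> V=0 FIRE
t=3: input=3 -> V=0 FIRE
t=4: input=3 -> V=0 FIRE
t=5: input=0 -> V=0
t=6: input=1 -> V=7
t=7: input=1 -> V=12
t=8: input=4 -> V=0 FIRE
t=9: input=1 -> V=7
t=10: input=0 -> V=5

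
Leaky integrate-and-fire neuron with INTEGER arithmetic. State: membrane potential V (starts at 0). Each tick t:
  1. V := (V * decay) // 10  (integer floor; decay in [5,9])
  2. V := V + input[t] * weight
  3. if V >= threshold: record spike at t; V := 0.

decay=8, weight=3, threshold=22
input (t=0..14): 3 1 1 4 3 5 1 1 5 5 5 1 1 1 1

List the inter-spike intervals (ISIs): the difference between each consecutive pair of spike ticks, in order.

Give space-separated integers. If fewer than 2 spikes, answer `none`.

Answer: 4 2

Derivation:
t=0: input=3 -> V=9
t=1: input=1 -> V=10
t=2: input=1 -> V=11
t=3: input=4 -> V=20
t=4: input=3 -> V=0 FIRE
t=5: input=5 -> V=15
t=6: input=1 -> V=15
t=7: input=1 -> V=15
t=8: input=5 -> V=0 FIRE
t=9: input=5 -> V=15
t=10: input=5 -> V=0 FIRE
t=11: input=1 -> V=3
t=12: input=1 -> V=5
t=13: input=1 -> V=7
t=14: input=1 -> V=8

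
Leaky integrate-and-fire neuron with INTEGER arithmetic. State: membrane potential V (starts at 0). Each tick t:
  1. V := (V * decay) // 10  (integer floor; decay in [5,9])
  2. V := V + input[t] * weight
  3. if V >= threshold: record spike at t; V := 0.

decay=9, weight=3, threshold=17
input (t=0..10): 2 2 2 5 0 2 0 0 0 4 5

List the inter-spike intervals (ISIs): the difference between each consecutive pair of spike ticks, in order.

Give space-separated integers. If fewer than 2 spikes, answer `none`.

Answer: 7

Derivation:
t=0: input=2 -> V=6
t=1: input=2 -> V=11
t=2: input=2 -> V=15
t=3: input=5 -> V=0 FIRE
t=4: input=0 -> V=0
t=5: input=2 -> V=6
t=6: input=0 -> V=5
t=7: input=0 -> V=4
t=8: input=0 -> V=3
t=9: input=4 -> V=14
t=10: input=5 -> V=0 FIRE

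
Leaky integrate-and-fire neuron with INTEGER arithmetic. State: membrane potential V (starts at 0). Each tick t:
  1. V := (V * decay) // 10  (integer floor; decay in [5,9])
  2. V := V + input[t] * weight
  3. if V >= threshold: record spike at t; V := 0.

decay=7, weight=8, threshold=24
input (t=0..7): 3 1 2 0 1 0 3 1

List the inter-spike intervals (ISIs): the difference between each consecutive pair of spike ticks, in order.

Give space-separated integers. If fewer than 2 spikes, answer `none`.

t=0: input=3 -> V=0 FIRE
t=1: input=1 -> V=8
t=2: input=2 -> V=21
t=3: input=0 -> V=14
t=4: input=1 -> V=17
t=5: input=0 -> V=11
t=6: input=3 -> V=0 FIRE
t=7: input=1 -> V=8

Answer: 6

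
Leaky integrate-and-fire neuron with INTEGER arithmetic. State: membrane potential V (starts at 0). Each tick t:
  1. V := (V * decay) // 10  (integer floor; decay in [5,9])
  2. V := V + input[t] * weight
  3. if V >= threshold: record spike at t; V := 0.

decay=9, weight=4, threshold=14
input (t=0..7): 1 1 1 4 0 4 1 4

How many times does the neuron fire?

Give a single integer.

t=0: input=1 -> V=4
t=1: input=1 -> V=7
t=2: input=1 -> V=10
t=3: input=4 -> V=0 FIRE
t=4: input=0 -> V=0
t=5: input=4 -> V=0 FIRE
t=6: input=1 -> V=4
t=7: input=4 -> V=0 FIRE

Answer: 3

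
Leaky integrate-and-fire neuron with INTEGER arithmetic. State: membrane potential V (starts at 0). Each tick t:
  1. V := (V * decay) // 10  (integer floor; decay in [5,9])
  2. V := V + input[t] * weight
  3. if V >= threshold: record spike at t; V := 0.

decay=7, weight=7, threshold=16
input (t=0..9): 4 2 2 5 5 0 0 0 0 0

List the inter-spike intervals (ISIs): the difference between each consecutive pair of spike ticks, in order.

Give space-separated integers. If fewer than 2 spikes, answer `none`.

t=0: input=4 -> V=0 FIRE
t=1: input=2 -> V=14
t=2: input=2 -> V=0 FIRE
t=3: input=5 -> V=0 FIRE
t=4: input=5 -> V=0 FIRE
t=5: input=0 -> V=0
t=6: input=0 -> V=0
t=7: input=0 -> V=0
t=8: input=0 -> V=0
t=9: input=0 -> V=0

Answer: 2 1 1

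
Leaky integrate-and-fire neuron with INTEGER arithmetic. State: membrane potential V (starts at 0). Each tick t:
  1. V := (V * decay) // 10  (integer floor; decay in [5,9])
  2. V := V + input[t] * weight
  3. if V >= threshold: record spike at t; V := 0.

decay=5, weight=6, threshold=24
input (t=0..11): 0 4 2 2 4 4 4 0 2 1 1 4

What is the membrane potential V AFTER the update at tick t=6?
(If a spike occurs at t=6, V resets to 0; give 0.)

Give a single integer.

t=0: input=0 -> V=0
t=1: input=4 -> V=0 FIRE
t=2: input=2 -> V=12
t=3: input=2 -> V=18
t=4: input=4 -> V=0 FIRE
t=5: input=4 -> V=0 FIRE
t=6: input=4 -> V=0 FIRE
t=7: input=0 -> V=0
t=8: input=2 -> V=12
t=9: input=1 -> V=12
t=10: input=1 -> V=12
t=11: input=4 -> V=0 FIRE

Answer: 0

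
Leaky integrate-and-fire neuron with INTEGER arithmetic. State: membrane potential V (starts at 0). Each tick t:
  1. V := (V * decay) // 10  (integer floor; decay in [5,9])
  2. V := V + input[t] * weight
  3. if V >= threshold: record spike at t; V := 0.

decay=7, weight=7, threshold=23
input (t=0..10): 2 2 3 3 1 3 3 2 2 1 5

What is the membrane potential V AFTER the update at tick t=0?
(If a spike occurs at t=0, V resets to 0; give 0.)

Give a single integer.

Answer: 14

Derivation:
t=0: input=2 -> V=14
t=1: input=2 -> V=0 FIRE
t=2: input=3 -> V=21
t=3: input=3 -> V=0 FIRE
t=4: input=1 -> V=7
t=5: input=3 -> V=0 FIRE
t=6: input=3 -> V=21
t=7: input=2 -> V=0 FIRE
t=8: input=2 -> V=14
t=9: input=1 -> V=16
t=10: input=5 -> V=0 FIRE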